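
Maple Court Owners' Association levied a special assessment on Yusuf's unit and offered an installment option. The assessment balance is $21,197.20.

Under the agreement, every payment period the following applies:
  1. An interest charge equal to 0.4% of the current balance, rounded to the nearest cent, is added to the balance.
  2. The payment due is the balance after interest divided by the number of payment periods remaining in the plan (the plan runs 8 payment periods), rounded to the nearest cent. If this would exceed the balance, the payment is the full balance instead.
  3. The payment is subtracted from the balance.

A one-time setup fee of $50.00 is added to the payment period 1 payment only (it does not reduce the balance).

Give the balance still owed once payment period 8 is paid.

Payment period 1: $21,197.20 +$84.79 interest = $21,281.99; pay $2,660.25 (+ $50.00 fee) → $18,621.74
Payment period 2: $18,621.74 +$74.49 interest = $18,696.23; pay $2,670.89 → $16,025.34
Payment period 3: $16,025.34 +$64.10 interest = $16,089.44; pay $2,681.57 → $13,407.87
Payment period 4: $13,407.87 +$53.63 interest = $13,461.50; pay $2,692.30 → $10,769.20
Payment period 5: $10,769.20 +$43.08 interest = $10,812.28; pay $2,703.07 → $8,109.21
Payment period 6: $8,109.21 +$32.44 interest = $8,141.65; pay $2,713.88 → $5,427.77
Payment period 7: $5,427.77 +$21.71 interest = $5,449.48; pay $2,724.74 → $2,724.74
Payment period 8: $2,724.74 +$10.90 interest = $2,735.64; pay $2,735.64 → $0.00

$0.00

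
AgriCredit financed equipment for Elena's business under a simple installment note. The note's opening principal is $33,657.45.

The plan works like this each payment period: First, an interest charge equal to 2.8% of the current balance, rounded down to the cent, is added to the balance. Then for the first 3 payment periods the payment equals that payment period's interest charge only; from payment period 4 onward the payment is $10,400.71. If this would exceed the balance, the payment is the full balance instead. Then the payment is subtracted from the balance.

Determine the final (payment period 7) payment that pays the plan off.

Payment period 1: opening $33,657.45; interest $942.40 → $34,599.85; payment $942.40; balance $33,657.45
Payment period 2: opening $33,657.45; interest $942.40 → $34,599.85; payment $942.40; balance $33,657.45
Payment period 3: opening $33,657.45; interest $942.40 → $34,599.85; payment $942.40; balance $33,657.45
Payment period 4: opening $33,657.45; interest $942.40 → $34,599.85; payment $10,400.71; balance $24,199.14
Payment period 5: opening $24,199.14; interest $677.57 → $24,876.71; payment $10,400.71; balance $14,476.00
Payment period 6: opening $14,476.00; interest $405.32 → $14,881.32; payment $10,400.71; balance $4,480.61
Payment period 7: opening $4,480.61; interest $125.45 → $4,606.06; payment $4,606.06; balance $0.00

$4,606.06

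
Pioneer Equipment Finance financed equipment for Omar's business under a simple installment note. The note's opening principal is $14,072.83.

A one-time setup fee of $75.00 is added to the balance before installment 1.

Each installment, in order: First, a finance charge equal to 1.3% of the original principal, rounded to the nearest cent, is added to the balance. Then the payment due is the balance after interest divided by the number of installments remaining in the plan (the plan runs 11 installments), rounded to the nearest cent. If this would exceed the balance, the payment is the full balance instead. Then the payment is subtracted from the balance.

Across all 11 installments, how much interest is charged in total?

# | Opening | Interest | Payment | End bal
1 | $14,147.83 | $182.95 | $1,302.80 | $13,027.98
2 | $13,027.98 | $182.95 | $1,321.09 | $11,889.84
3 | $11,889.84 | $182.95 | $1,341.42 | $10,731.37
4 | $10,731.37 | $182.95 | $1,364.29 | $9,550.03
5 | $9,550.03 | $182.95 | $1,390.43 | $8,342.55
6 | $8,342.55 | $182.95 | $1,420.92 | $7,104.58
7 | $7,104.58 | $182.95 | $1,457.51 | $5,830.02
8 | $5,830.02 | $182.95 | $1,503.24 | $4,509.73
9 | $4,509.73 | $182.95 | $1,564.23 | $3,128.45
10 | $3,128.45 | $182.95 | $1,655.70 | $1,655.70
11 | $1,655.70 | $182.95 | $1,838.65 | $0.00
Total interest: $182.95 + $182.95 + $182.95 + $182.95 + $182.95 + $182.95 + $182.95 + $182.95 + $182.95 + $182.95 + $182.95 = $2,012.45

$2,012.45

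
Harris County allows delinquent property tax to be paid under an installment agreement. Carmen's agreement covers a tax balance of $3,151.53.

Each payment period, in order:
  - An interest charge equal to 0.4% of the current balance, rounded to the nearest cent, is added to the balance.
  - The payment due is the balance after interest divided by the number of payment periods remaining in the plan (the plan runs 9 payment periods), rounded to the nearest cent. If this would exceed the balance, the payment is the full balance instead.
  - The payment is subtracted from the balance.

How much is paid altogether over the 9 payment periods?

Payment period 1: opening $3,151.53; interest $12.61 → $3,164.14; payment $351.57; balance $2,812.57
Payment period 2: opening $2,812.57; interest $11.25 → $2,823.82; payment $352.98; balance $2,470.84
Payment period 3: opening $2,470.84; interest $9.88 → $2,480.72; payment $354.39; balance $2,126.33
Payment period 4: opening $2,126.33; interest $8.51 → $2,134.84; payment $355.81; balance $1,779.03
Payment period 5: opening $1,779.03; interest $7.12 → $1,786.15; payment $357.23; balance $1,428.92
Payment period 6: opening $1,428.92; interest $5.72 → $1,434.64; payment $358.66; balance $1,075.98
Payment period 7: opening $1,075.98; interest $4.30 → $1,080.28; payment $360.09; balance $720.19
Payment period 8: opening $720.19; interest $2.88 → $723.07; payment $361.54; balance $361.53
Payment period 9: opening $361.53; interest $1.45 → $362.98; payment $362.98; balance $0.00
Total paid: $3,215.25

$3,215.25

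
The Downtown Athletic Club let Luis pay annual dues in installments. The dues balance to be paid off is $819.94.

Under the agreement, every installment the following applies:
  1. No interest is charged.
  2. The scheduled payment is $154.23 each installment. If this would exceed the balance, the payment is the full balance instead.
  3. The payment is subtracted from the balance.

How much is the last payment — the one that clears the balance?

Installment 1: $819.94 − $154.23 → $665.71
Installment 2: $665.71 − $154.23 → $511.48
Installment 3: $511.48 − $154.23 → $357.25
Installment 4: $357.25 − $154.23 → $203.02
Installment 5: $203.02 − $154.23 → $48.79
Installment 6: $48.79 − $48.79 → $0.00

$48.79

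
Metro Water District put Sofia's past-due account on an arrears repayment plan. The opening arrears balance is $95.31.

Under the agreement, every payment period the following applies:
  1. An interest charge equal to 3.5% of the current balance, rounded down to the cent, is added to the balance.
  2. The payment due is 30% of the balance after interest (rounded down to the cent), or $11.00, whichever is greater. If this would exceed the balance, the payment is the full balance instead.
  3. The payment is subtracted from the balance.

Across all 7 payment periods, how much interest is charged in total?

Payment period 1: $95.31 +$3.33 interest = $98.64; pay $29.59 → $69.05
Payment period 2: $69.05 +$2.41 interest = $71.46; pay $21.43 → $50.03
Payment period 3: $50.03 +$1.75 interest = $51.78; pay $15.53 → $36.25
Payment period 4: $36.25 +$1.26 interest = $37.51; pay $11.25 → $26.26
Payment period 5: $26.26 +$0.91 interest = $27.17; pay $11.00 → $16.17
Payment period 6: $16.17 +$0.56 interest = $16.73; pay $11.00 → $5.73
Payment period 7: $5.73 +$0.20 interest = $5.93; pay $5.93 → $0.00
Total interest: $3.33 + $2.41 + $1.75 + $1.26 + $0.91 + $0.56 + $0.20 = $10.42

$10.42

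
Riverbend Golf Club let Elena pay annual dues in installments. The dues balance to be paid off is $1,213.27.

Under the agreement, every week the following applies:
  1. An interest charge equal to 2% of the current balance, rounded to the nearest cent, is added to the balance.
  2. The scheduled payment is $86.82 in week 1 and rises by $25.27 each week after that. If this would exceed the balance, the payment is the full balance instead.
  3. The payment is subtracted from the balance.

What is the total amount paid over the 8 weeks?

$1,341.91

# | Opening | Interest | Payment | End bal
1 | $1,213.27 | $24.27 | $86.82 | $1,150.72
2 | $1,150.72 | $23.01 | $112.09 | $1,061.64
3 | $1,061.64 | $21.23 | $137.36 | $945.51
4 | $945.51 | $18.91 | $162.63 | $801.79
5 | $801.79 | $16.04 | $187.90 | $629.93
6 | $629.93 | $12.60 | $213.17 | $429.36
7 | $429.36 | $8.59 | $238.44 | $199.51
8 | $199.51 | $3.99 | $203.50 | $0.00
Total paid: $1,341.91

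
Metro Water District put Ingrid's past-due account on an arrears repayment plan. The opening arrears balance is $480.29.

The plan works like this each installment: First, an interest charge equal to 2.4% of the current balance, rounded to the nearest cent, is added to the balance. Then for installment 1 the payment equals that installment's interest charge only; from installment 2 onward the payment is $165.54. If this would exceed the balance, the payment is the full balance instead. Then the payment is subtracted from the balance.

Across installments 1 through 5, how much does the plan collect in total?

Installment 1: opening $480.29; interest $11.53 → $491.82; payment $11.53; balance $480.29
Installment 2: opening $480.29; interest $11.53 → $491.82; payment $165.54; balance $326.28
Installment 3: opening $326.28; interest $7.83 → $334.11; payment $165.54; balance $168.57
Installment 4: opening $168.57; interest $4.05 → $172.62; payment $165.54; balance $7.08
Installment 5: opening $7.08; interest $0.17 → $7.25; payment $7.25; balance $0.00
Total paid: $515.40

$515.40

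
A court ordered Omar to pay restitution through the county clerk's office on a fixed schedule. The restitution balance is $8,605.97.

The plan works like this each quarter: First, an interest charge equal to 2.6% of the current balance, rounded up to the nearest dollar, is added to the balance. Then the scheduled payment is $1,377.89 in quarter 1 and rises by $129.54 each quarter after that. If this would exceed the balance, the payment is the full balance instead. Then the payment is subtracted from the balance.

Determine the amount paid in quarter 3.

Quarter 1: opening $8,605.97; interest $224.00 → $8,829.97; payment $1,377.89; balance $7,452.08
Quarter 2: opening $7,452.08; interest $194.00 → $7,646.08; payment $1,507.43; balance $6,138.65
Quarter 3: opening $6,138.65; interest $160.00 → $6,298.65; payment $1,636.97; balance $4,661.68

$1,636.97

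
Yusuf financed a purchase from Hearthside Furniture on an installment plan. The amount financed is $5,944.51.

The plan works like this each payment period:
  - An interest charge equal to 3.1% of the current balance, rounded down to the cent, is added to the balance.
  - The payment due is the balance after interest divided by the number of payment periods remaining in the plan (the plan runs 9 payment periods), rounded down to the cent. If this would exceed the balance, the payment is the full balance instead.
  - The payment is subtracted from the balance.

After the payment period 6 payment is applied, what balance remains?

# | Opening | Interest | Payment | End bal
1 | $5,944.51 | $184.27 | $680.97 | $5,447.81
2 | $5,447.81 | $168.88 | $702.08 | $4,914.61
3 | $4,914.61 | $152.35 | $723.85 | $4,343.11
4 | $4,343.11 | $134.63 | $746.29 | $3,731.45
5 | $3,731.45 | $115.67 | $769.42 | $3,077.70
6 | $3,077.70 | $95.40 | $793.27 | $2,379.83

$2,379.83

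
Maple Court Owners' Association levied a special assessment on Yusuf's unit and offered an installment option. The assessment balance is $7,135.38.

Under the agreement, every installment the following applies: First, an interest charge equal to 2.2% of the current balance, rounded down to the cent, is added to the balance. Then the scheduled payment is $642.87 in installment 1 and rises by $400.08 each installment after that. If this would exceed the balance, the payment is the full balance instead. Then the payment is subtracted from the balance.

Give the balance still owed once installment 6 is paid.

$0.00

Installment 1: $7,135.38 +$156.97 interest = $7,292.35; pay $642.87 → $6,649.48
Installment 2: $6,649.48 +$146.28 interest = $6,795.76; pay $1,042.95 → $5,752.81
Installment 3: $5,752.81 +$126.56 interest = $5,879.37; pay $1,443.03 → $4,436.34
Installment 4: $4,436.34 +$97.59 interest = $4,533.93; pay $1,843.11 → $2,690.82
Installment 5: $2,690.82 +$59.19 interest = $2,750.01; pay $2,243.19 → $506.82
Installment 6: $506.82 +$11.15 interest = $517.97; pay $517.97 → $0.00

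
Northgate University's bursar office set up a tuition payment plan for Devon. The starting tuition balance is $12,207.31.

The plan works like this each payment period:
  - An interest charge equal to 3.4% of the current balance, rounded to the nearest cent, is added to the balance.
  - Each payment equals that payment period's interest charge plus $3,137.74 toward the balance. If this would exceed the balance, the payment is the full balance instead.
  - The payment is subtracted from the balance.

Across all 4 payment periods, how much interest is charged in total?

Payment period 1: $12,207.31 +$415.05 interest = $12,622.36; pay $3,552.79 → $9,069.57
Payment period 2: $9,069.57 +$308.37 interest = $9,377.94; pay $3,446.11 → $5,931.83
Payment period 3: $5,931.83 +$201.68 interest = $6,133.51; pay $3,339.42 → $2,794.09
Payment period 4: $2,794.09 +$95.00 interest = $2,889.09; pay $2,889.09 → $0.00
Total interest: $415.05 + $308.37 + $201.68 + $95.00 = $1,020.10

$1,020.10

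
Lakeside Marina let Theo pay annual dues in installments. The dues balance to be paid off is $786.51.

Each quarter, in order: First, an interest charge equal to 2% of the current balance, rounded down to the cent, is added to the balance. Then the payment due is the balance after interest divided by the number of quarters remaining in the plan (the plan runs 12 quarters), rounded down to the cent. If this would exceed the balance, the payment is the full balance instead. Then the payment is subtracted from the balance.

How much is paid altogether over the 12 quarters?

Quarter 1: opening $786.51; interest $15.73 → $802.24; payment $66.85; balance $735.39
Quarter 2: opening $735.39; interest $14.70 → $750.09; payment $68.19; balance $681.90
Quarter 3: opening $681.90; interest $13.63 → $695.53; payment $69.55; balance $625.98
Quarter 4: opening $625.98; interest $12.51 → $638.49; payment $70.94; balance $567.55
Quarter 5: opening $567.55; interest $11.35 → $578.90; payment $72.36; balance $506.54
Quarter 6: opening $506.54; interest $10.13 → $516.67; payment $73.81; balance $442.86
Quarter 7: opening $442.86; interest $8.85 → $451.71; payment $75.28; balance $376.43
Quarter 8: opening $376.43; interest $7.52 → $383.95; payment $76.79; balance $307.16
Quarter 9: opening $307.16; interest $6.14 → $313.30; payment $78.32; balance $234.98
Quarter 10: opening $234.98; interest $4.69 → $239.67; payment $79.89; balance $159.78
Quarter 11: opening $159.78; interest $3.19 → $162.97; payment $81.48; balance $81.49
Quarter 12: opening $81.49; interest $1.62 → $83.11; payment $83.11; balance $0.00
Total paid: $896.57

$896.57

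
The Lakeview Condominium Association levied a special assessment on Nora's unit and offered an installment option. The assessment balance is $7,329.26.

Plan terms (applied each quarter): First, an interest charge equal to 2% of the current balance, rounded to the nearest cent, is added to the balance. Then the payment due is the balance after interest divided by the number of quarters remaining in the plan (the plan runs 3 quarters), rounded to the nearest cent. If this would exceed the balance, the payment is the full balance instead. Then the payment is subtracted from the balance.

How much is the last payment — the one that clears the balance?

Quarter 1: opening $7,329.26; interest $146.59 → $7,475.85; payment $2,491.95; balance $4,983.90
Quarter 2: opening $4,983.90; interest $99.68 → $5,083.58; payment $2,541.79; balance $2,541.79
Quarter 3: opening $2,541.79; interest $50.84 → $2,592.63; payment $2,592.63; balance $0.00

$2,592.63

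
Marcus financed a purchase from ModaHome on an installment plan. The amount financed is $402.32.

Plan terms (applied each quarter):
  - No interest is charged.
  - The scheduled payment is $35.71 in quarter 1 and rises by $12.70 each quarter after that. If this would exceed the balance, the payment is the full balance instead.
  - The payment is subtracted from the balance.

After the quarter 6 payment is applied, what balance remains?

$0.00

# | Opening | Payment | End bal
1 | $402.32 | $35.71 | $366.61
2 | $366.61 | $48.41 | $318.20
3 | $318.20 | $61.11 | $257.09
4 | $257.09 | $73.81 | $183.28
5 | $183.28 | $86.51 | $96.77
6 | $96.77 | $96.77 | $0.00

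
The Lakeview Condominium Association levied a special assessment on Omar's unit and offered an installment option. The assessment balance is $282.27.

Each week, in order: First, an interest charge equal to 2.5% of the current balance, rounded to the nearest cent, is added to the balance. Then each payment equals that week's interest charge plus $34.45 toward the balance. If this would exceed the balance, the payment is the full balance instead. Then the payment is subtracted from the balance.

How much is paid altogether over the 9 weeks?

$314.78

Week 1: $282.27 +$7.06 interest = $289.33; pay $41.51 → $247.82
Week 2: $247.82 +$6.20 interest = $254.02; pay $40.65 → $213.37
Week 3: $213.37 +$5.33 interest = $218.70; pay $39.78 → $178.92
Week 4: $178.92 +$4.47 interest = $183.39; pay $38.92 → $144.47
Week 5: $144.47 +$3.61 interest = $148.08; pay $38.06 → $110.02
Week 6: $110.02 +$2.75 interest = $112.77; pay $37.20 → $75.57
Week 7: $75.57 +$1.89 interest = $77.46; pay $36.34 → $41.12
Week 8: $41.12 +$1.03 interest = $42.15; pay $35.48 → $6.67
Week 9: $6.67 +$0.17 interest = $6.84; pay $6.84 → $0.00
Total paid: $314.78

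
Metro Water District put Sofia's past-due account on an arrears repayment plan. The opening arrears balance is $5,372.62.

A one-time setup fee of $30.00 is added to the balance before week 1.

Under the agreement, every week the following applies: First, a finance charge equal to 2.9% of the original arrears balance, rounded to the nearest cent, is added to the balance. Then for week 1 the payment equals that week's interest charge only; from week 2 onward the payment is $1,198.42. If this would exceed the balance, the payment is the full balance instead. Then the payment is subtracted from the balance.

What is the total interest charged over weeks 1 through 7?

$1,090.67

Week 1: $5,402.62 +$155.81 interest = $5,558.43; pay $155.81 → $5,402.62
Week 2: $5,402.62 +$155.81 interest = $5,558.43; pay $1,198.42 → $4,360.01
Week 3: $4,360.01 +$155.81 interest = $4,515.82; pay $1,198.42 → $3,317.40
Week 4: $3,317.40 +$155.81 interest = $3,473.21; pay $1,198.42 → $2,274.79
Week 5: $2,274.79 +$155.81 interest = $2,430.60; pay $1,198.42 → $1,232.18
Week 6: $1,232.18 +$155.81 interest = $1,387.99; pay $1,198.42 → $189.57
Week 7: $189.57 +$155.81 interest = $345.38; pay $345.38 → $0.00
Total interest: $155.81 + $155.81 + $155.81 + $155.81 + $155.81 + $155.81 + $155.81 = $1,090.67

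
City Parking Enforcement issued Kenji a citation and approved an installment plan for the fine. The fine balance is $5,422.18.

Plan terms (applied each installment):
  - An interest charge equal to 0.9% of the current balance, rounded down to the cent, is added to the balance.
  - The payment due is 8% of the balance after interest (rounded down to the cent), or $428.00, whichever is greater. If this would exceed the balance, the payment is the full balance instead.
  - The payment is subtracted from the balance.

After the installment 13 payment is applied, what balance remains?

$206.55

Installment 1: opening $5,422.18; interest $48.79 → $5,470.97; payment $437.67; balance $5,033.30
Installment 2: opening $5,033.30; interest $45.29 → $5,078.59; payment $428.00; balance $4,650.59
Installment 3: opening $4,650.59; interest $41.85 → $4,692.44; payment $428.00; balance $4,264.44
Installment 4: opening $4,264.44; interest $38.37 → $4,302.81; payment $428.00; balance $3,874.81
Installment 5: opening $3,874.81; interest $34.87 → $3,909.68; payment $428.00; balance $3,481.68
Installment 6: opening $3,481.68; interest $31.33 → $3,513.01; payment $428.00; balance $3,085.01
Installment 7: opening $3,085.01; interest $27.76 → $3,112.77; payment $428.00; balance $2,684.77
Installment 8: opening $2,684.77; interest $24.16 → $2,708.93; payment $428.00; balance $2,280.93
Installment 9: opening $2,280.93; interest $20.52 → $2,301.45; payment $428.00; balance $1,873.45
Installment 10: opening $1,873.45; interest $16.86 → $1,890.31; payment $428.00; balance $1,462.31
Installment 11: opening $1,462.31; interest $13.16 → $1,475.47; payment $428.00; balance $1,047.47
Installment 12: opening $1,047.47; interest $9.42 → $1,056.89; payment $428.00; balance $628.89
Installment 13: opening $628.89; interest $5.66 → $634.55; payment $428.00; balance $206.55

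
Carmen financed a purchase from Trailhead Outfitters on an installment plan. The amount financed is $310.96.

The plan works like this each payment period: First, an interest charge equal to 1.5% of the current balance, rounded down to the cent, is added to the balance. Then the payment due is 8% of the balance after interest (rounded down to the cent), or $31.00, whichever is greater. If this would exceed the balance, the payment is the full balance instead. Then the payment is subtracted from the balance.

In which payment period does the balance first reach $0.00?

Payment period 1: opening $310.96; interest $4.66 → $315.62; payment $31.00; balance $284.62
Payment period 2: opening $284.62; interest $4.26 → $288.88; payment $31.00; balance $257.88
Payment period 3: opening $257.88; interest $3.86 → $261.74; payment $31.00; balance $230.74
Payment period 4: opening $230.74; interest $3.46 → $234.20; payment $31.00; balance $203.20
Payment period 5: opening $203.20; interest $3.04 → $206.24; payment $31.00; balance $175.24
Payment period 6: opening $175.24; interest $2.62 → $177.86; payment $31.00; balance $146.86
Payment period 7: opening $146.86; interest $2.20 → $149.06; payment $31.00; balance $118.06
Payment period 8: opening $118.06; interest $1.77 → $119.83; payment $31.00; balance $88.83
Payment period 9: opening $88.83; interest $1.33 → $90.16; payment $31.00; balance $59.16
Payment period 10: opening $59.16; interest $0.88 → $60.04; payment $31.00; balance $29.04
Payment period 11: opening $29.04; interest $0.43 → $29.47; payment $29.47; balance $0.00
Balance reaches $0.00 in payment period 11.

11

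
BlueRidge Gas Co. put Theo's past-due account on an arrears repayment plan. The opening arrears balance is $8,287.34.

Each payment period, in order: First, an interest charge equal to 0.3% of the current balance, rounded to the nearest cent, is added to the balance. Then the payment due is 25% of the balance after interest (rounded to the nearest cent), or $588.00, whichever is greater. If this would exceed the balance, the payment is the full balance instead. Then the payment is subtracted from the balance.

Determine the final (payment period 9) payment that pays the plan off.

$245.76

Payment period 1: opening $8,287.34; interest $24.86 → $8,312.20; payment $2,078.05; balance $6,234.15
Payment period 2: opening $6,234.15; interest $18.70 → $6,252.85; payment $1,563.21; balance $4,689.64
Payment period 3: opening $4,689.64; interest $14.07 → $4,703.71; payment $1,175.93; balance $3,527.78
Payment period 4: opening $3,527.78; interest $10.58 → $3,538.36; payment $884.59; balance $2,653.77
Payment period 5: opening $2,653.77; interest $7.96 → $2,661.73; payment $665.43; balance $1,996.30
Payment period 6: opening $1,996.30; interest $5.99 → $2,002.29; payment $588.00; balance $1,414.29
Payment period 7: opening $1,414.29; interest $4.24 → $1,418.53; payment $588.00; balance $830.53
Payment period 8: opening $830.53; interest $2.49 → $833.02; payment $588.00; balance $245.02
Payment period 9: opening $245.02; interest $0.74 → $245.76; payment $245.76; balance $0.00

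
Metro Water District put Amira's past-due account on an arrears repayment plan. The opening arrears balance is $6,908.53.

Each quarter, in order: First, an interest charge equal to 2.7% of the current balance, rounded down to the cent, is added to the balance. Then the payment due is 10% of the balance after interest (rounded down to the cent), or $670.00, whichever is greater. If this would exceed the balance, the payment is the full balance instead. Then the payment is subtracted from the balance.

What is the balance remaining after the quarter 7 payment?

$3,191.06

Quarter 1: $6,908.53 +$186.53 interest = $7,095.06; pay $709.50 → $6,385.56
Quarter 2: $6,385.56 +$172.41 interest = $6,557.97; pay $670.00 → $5,887.97
Quarter 3: $5,887.97 +$158.97 interest = $6,046.94; pay $670.00 → $5,376.94
Quarter 4: $5,376.94 +$145.17 interest = $5,522.11; pay $670.00 → $4,852.11
Quarter 5: $4,852.11 +$131.00 interest = $4,983.11; pay $670.00 → $4,313.11
Quarter 6: $4,313.11 +$116.45 interest = $4,429.56; pay $670.00 → $3,759.56
Quarter 7: $3,759.56 +$101.50 interest = $3,861.06; pay $670.00 → $3,191.06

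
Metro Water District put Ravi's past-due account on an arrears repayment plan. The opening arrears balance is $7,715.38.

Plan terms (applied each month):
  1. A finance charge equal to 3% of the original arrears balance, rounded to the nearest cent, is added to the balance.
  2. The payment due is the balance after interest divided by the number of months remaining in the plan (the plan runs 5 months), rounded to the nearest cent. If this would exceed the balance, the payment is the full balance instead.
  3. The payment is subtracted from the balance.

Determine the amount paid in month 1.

$1,589.37

Month 1: opening $7,715.38; interest $231.46 → $7,946.84; payment $1,589.37; balance $6,357.47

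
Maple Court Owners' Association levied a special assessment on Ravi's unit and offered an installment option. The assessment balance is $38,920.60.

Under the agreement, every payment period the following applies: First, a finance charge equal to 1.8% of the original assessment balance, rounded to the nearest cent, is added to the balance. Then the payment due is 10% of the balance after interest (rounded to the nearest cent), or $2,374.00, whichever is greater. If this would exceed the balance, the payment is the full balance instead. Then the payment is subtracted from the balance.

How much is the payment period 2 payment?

$3,635.96

Payment period 1: opening $38,920.60; interest $700.57 → $39,621.17; payment $3,962.12; balance $35,659.05
Payment period 2: opening $35,659.05; interest $700.57 → $36,359.62; payment $3,635.96; balance $32,723.66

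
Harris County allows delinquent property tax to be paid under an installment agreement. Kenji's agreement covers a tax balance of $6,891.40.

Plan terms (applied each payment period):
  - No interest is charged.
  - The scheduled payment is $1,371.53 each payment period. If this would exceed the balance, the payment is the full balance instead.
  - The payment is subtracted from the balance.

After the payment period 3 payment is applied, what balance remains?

Payment period 1: $6,891.40 − $1,371.53 → $5,519.87
Payment period 2: $5,519.87 − $1,371.53 → $4,148.34
Payment period 3: $4,148.34 − $1,371.53 → $2,776.81

$2,776.81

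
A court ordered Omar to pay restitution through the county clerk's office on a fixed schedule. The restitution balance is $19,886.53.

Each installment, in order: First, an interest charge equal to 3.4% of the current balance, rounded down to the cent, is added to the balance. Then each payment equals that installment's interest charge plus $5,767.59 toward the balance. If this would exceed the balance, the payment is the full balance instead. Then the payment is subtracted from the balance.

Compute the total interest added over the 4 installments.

# | Opening | Interest | Payment | End bal
1 | $19,886.53 | $676.14 | $6,443.73 | $14,118.94
2 | $14,118.94 | $480.04 | $6,247.63 | $8,351.35
3 | $8,351.35 | $283.94 | $6,051.53 | $2,583.76
4 | $2,583.76 | $87.84 | $2,671.60 | $0.00
Total interest: $676.14 + $480.04 + $283.94 + $87.84 = $1,527.96

$1,527.96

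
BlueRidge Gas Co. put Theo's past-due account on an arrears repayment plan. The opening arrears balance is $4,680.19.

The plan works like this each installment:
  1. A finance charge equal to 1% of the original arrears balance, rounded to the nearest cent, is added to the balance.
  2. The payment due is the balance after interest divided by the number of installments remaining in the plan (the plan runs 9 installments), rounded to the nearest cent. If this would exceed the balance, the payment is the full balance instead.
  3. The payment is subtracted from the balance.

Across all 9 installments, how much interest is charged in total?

$421.20

Installment 1: $4,680.19 +$46.80 interest = $4,726.99; pay $525.22 → $4,201.77
Installment 2: $4,201.77 +$46.80 interest = $4,248.57; pay $531.07 → $3,717.50
Installment 3: $3,717.50 +$46.80 interest = $3,764.30; pay $537.76 → $3,226.54
Installment 4: $3,226.54 +$46.80 interest = $3,273.34; pay $545.56 → $2,727.78
Installment 5: $2,727.78 +$46.80 interest = $2,774.58; pay $554.92 → $2,219.66
Installment 6: $2,219.66 +$46.80 interest = $2,266.46; pay $566.62 → $1,699.84
Installment 7: $1,699.84 +$46.80 interest = $1,746.64; pay $582.21 → $1,164.43
Installment 8: $1,164.43 +$46.80 interest = $1,211.23; pay $605.62 → $605.61
Installment 9: $605.61 +$46.80 interest = $652.41; pay $652.41 → $0.00
Total interest: $46.80 + $46.80 + $46.80 + $46.80 + $46.80 + $46.80 + $46.80 + $46.80 + $46.80 = $421.20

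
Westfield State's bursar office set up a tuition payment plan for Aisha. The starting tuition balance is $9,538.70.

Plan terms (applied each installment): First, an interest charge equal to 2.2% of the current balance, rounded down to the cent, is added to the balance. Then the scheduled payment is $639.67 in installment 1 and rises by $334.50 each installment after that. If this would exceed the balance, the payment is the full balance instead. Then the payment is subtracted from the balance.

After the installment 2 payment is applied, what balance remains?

# | Opening | Interest | Payment | End bal
1 | $9,538.70 | $209.85 | $639.67 | $9,108.88
2 | $9,108.88 | $200.39 | $974.17 | $8,335.10

$8,335.10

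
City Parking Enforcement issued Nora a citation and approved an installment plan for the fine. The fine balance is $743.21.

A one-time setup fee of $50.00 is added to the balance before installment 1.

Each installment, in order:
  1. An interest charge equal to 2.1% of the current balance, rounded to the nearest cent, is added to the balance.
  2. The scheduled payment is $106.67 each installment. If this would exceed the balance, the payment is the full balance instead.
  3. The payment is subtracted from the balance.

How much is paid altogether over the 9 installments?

# | Opening | Interest | Payment | End bal
1 | $793.21 | $16.66 | $106.67 | $703.20
2 | $703.20 | $14.77 | $106.67 | $611.30
3 | $611.30 | $12.84 | $106.67 | $517.47
4 | $517.47 | $10.87 | $106.67 | $421.67
5 | $421.67 | $8.86 | $106.67 | $323.86
6 | $323.86 | $6.80 | $106.67 | $223.99
7 | $223.99 | $4.70 | $106.67 | $122.02
8 | $122.02 | $2.56 | $106.67 | $17.91
9 | $17.91 | $0.38 | $18.29 | $0.00
Total paid: $871.65

$871.65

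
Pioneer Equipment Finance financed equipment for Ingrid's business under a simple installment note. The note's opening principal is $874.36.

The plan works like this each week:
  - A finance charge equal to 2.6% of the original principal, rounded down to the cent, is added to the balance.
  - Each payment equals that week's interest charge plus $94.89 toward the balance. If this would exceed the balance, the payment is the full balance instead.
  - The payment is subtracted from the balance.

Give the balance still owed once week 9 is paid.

Week 1: opening $874.36; interest $22.73 → $897.09; payment $117.62; balance $779.47
Week 2: opening $779.47; interest $22.73 → $802.20; payment $117.62; balance $684.58
Week 3: opening $684.58; interest $22.73 → $707.31; payment $117.62; balance $589.69
Week 4: opening $589.69; interest $22.73 → $612.42; payment $117.62; balance $494.80
Week 5: opening $494.80; interest $22.73 → $517.53; payment $117.62; balance $399.91
Week 6: opening $399.91; interest $22.73 → $422.64; payment $117.62; balance $305.02
Week 7: opening $305.02; interest $22.73 → $327.75; payment $117.62; balance $210.13
Week 8: opening $210.13; interest $22.73 → $232.86; payment $117.62; balance $115.24
Week 9: opening $115.24; interest $22.73 → $137.97; payment $117.62; balance $20.35

$20.35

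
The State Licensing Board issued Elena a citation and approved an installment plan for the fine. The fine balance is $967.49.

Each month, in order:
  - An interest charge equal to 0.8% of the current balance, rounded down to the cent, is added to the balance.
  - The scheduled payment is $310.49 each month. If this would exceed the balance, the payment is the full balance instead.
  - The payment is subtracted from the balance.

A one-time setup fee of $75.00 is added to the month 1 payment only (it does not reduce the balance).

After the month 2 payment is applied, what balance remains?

Month 1: opening $967.49; interest $7.73 → $975.22; payment $310.49 (+ $75.00 fee); balance $664.73
Month 2: opening $664.73; interest $5.31 → $670.04; payment $310.49; balance $359.55

$359.55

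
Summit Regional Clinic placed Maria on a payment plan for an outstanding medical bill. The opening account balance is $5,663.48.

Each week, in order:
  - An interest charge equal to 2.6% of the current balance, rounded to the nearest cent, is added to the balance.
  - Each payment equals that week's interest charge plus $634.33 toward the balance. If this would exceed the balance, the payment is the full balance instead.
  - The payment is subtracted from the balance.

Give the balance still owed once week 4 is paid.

Week 1: $5,663.48 +$147.25 interest = $5,810.73; pay $781.58 → $5,029.15
Week 2: $5,029.15 +$130.76 interest = $5,159.91; pay $765.09 → $4,394.82
Week 3: $4,394.82 +$114.27 interest = $4,509.09; pay $748.60 → $3,760.49
Week 4: $3,760.49 +$97.77 interest = $3,858.26; pay $732.10 → $3,126.16

$3,126.16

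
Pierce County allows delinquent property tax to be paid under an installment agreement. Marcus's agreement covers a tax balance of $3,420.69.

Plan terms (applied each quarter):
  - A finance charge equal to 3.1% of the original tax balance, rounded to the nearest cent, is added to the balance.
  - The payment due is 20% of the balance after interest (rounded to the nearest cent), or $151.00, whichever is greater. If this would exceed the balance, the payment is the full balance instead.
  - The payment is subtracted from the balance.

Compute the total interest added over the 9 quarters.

Quarter 1: opening $3,420.69; interest $106.04 → $3,526.73; payment $705.35; balance $2,821.38
Quarter 2: opening $2,821.38; interest $106.04 → $2,927.42; payment $585.48; balance $2,341.94
Quarter 3: opening $2,341.94; interest $106.04 → $2,447.98; payment $489.60; balance $1,958.38
Quarter 4: opening $1,958.38; interest $106.04 → $2,064.42; payment $412.88; balance $1,651.54
Quarter 5: opening $1,651.54; interest $106.04 → $1,757.58; payment $351.52; balance $1,406.06
Quarter 6: opening $1,406.06; interest $106.04 → $1,512.10; payment $302.42; balance $1,209.68
Quarter 7: opening $1,209.68; interest $106.04 → $1,315.72; payment $263.14; balance $1,052.58
Quarter 8: opening $1,052.58; interest $106.04 → $1,158.62; payment $231.72; balance $926.90
Quarter 9: opening $926.90; interest $106.04 → $1,032.94; payment $206.59; balance $826.35
Total interest: $106.04 + $106.04 + $106.04 + $106.04 + $106.04 + $106.04 + $106.04 + $106.04 + $106.04 = $954.36

$954.36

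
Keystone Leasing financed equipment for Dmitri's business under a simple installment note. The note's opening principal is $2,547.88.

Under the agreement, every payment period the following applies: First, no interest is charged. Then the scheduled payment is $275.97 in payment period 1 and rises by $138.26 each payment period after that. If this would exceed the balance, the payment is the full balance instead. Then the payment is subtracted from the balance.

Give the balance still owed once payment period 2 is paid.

Payment period 1: opening $2,547.88; payment $275.97; balance $2,271.91
Payment period 2: opening $2,271.91; payment $414.23; balance $1,857.68

$1,857.68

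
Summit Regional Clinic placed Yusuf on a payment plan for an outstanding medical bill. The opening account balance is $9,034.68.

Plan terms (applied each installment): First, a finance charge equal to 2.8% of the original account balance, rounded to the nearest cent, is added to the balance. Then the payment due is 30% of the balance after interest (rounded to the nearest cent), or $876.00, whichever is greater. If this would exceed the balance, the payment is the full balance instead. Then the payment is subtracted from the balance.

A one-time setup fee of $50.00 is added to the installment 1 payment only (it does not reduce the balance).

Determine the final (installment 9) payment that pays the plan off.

$378.61

Installment 1: $9,034.68 +$252.97 interest = $9,287.65; pay $2,786.30 (+ $50.00 fee) → $6,501.35
Installment 2: $6,501.35 +$252.97 interest = $6,754.32; pay $2,026.30 → $4,728.02
Installment 3: $4,728.02 +$252.97 interest = $4,980.99; pay $1,494.30 → $3,486.69
Installment 4: $3,486.69 +$252.97 interest = $3,739.66; pay $1,121.90 → $2,617.76
Installment 5: $2,617.76 +$252.97 interest = $2,870.73; pay $876.00 → $1,994.73
Installment 6: $1,994.73 +$252.97 interest = $2,247.70; pay $876.00 → $1,371.70
Installment 7: $1,371.70 +$252.97 interest = $1,624.67; pay $876.00 → $748.67
Installment 8: $748.67 +$252.97 interest = $1,001.64; pay $876.00 → $125.64
Installment 9: $125.64 +$252.97 interest = $378.61; pay $378.61 → $0.00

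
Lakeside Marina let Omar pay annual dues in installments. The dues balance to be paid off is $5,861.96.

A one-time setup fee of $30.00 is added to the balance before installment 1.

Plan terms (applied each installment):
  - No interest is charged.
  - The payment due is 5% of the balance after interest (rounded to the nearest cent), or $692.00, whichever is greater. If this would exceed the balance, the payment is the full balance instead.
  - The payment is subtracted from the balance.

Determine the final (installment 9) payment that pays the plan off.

$355.96

Installment 1: opening $5,891.96; payment $692.00; balance $5,199.96
Installment 2: opening $5,199.96; payment $692.00; balance $4,507.96
Installment 3: opening $4,507.96; payment $692.00; balance $3,815.96
Installment 4: opening $3,815.96; payment $692.00; balance $3,123.96
Installment 5: opening $3,123.96; payment $692.00; balance $2,431.96
Installment 6: opening $2,431.96; payment $692.00; balance $1,739.96
Installment 7: opening $1,739.96; payment $692.00; balance $1,047.96
Installment 8: opening $1,047.96; payment $692.00; balance $355.96
Installment 9: opening $355.96; payment $355.96; balance $0.00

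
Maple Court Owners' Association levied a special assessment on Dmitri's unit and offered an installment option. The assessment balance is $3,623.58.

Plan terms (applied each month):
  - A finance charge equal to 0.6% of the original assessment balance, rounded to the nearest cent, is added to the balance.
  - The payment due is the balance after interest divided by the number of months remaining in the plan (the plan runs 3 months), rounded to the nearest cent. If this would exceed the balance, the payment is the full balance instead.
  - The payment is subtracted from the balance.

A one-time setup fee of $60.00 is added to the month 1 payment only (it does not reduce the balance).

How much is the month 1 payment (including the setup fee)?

$1,275.11

Month 1: opening $3,623.58; interest $21.74 → $3,645.32; payment $1,215.11 (+ $60.00 fee); balance $2,430.21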